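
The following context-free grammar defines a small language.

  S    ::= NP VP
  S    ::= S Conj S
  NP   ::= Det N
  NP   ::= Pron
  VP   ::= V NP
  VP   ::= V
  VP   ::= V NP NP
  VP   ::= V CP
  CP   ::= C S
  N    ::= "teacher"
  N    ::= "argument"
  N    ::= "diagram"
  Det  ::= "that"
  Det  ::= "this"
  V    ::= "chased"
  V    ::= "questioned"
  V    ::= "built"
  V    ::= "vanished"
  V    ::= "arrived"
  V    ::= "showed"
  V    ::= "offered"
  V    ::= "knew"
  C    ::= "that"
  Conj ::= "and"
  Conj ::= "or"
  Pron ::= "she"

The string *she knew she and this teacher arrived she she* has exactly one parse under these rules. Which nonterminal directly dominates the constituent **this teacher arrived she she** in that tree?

S

S
  S
    NP
      Pron: she
    VP
      V: knew
      NP
        Pron: she
  Conj: and
  S
    NP
      Det: this
      N: teacher
    VP
      V: arrived
      NP
        Pron: she
      NP
        Pron: she
The span 'this teacher arrived she she' is the S node built by S → NP VP.
Its mother is the S built by S → S Conj S.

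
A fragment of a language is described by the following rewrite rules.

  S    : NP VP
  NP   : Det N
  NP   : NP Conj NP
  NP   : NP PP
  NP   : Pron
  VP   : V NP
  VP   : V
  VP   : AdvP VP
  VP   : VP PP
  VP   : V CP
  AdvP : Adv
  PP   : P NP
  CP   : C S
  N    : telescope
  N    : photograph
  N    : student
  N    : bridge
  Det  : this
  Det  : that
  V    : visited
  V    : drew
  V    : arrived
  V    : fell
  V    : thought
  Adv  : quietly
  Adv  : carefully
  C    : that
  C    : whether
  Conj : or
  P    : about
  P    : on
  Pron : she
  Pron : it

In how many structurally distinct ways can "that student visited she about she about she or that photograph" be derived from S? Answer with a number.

9

Two of the 9 distinct bracketings:
[S [NP [Det that] [N student]] [VP [V visited] [NP [NP [NP [Pron she]] [PP [P about] [NP [NP [Pron she]] [PP [P about] [NP [Pron she]]]]]] [Conj or] [NP [Det that] [N photograph]]]]]
[S [NP [Det that] [N student]] [VP [V visited] [NP [NP [NP [NP [Pron she]] [PP [P about] [NP [Pron she]]]] [PP [P about] [NP [Pron she]]]] [Conj or] [NP [Det that] [N photograph]]]]]
The trees differ in how a recursive rule is bracketed over the same span.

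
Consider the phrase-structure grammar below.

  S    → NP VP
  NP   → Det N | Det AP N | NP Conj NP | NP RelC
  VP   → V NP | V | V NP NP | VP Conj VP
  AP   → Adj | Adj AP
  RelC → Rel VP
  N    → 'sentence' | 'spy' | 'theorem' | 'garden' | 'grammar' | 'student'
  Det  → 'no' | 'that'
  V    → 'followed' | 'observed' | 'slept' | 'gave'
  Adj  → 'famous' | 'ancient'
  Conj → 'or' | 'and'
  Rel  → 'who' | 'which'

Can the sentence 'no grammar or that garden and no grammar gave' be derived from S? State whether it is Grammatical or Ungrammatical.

Grammatical

S
  NP
    NP
      Det: no
      N: grammar
    Conj: or
    NP
      NP
        Det: that
        N: garden
      Conj: and
      NP
        Det: no
        N: grammar
  VP
    V: gave
The bracketing above is licensed at every node by one of the given productions, with S at the root.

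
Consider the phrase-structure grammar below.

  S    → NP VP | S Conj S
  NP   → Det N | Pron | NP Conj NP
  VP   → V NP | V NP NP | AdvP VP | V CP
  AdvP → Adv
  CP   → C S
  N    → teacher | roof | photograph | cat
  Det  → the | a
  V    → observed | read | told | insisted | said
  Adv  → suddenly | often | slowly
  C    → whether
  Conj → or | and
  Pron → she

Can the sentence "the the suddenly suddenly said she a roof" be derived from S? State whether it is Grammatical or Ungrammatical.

A Det word can never sit immediately before a Det word in any string this grammar generates, so the substring 'the the' rules out a derivation.

Ungrammatical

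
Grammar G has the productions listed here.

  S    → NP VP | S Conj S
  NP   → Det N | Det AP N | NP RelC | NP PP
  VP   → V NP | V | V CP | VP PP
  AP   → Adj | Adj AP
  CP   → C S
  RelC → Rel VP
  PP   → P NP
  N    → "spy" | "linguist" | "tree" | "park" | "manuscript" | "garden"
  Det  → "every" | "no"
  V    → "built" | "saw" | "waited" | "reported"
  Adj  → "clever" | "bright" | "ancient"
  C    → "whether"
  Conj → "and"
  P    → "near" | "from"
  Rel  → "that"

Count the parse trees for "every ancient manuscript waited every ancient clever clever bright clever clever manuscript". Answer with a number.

[S [NP [Det every] [AP [Adj ancient]] [N manuscript]] [VP [V waited] [NP [Det every] [AP [Adj ancient] [AP [Adj clever] [AP [Adj clever] [AP [Adj bright] [AP [Adj clever] [AP [Adj clever]]]]]]] [N manuscript]]]]
No rule offers an alternative attachment or grouping for any span, so this is the only derivation.

1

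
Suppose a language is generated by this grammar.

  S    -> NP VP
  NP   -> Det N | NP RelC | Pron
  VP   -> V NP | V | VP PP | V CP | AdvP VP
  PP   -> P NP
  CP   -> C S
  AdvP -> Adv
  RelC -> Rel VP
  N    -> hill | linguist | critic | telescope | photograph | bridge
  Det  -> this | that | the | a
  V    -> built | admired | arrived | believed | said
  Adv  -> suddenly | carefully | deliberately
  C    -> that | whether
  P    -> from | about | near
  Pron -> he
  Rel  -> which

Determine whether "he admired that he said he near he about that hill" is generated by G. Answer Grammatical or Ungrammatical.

Grammatical

[S [NP [Pron he]] [VP [VP [VP [V admired] [CP [C that] [S [NP [Pron he]] [VP [V said] [NP [Pron he]]]]]] [PP [P near] [NP [Pron he]]]] [PP [P about] [NP [Det that] [N hill]]]]]
The bracketing above is licensed at every node by one of the given productions, with S at the root.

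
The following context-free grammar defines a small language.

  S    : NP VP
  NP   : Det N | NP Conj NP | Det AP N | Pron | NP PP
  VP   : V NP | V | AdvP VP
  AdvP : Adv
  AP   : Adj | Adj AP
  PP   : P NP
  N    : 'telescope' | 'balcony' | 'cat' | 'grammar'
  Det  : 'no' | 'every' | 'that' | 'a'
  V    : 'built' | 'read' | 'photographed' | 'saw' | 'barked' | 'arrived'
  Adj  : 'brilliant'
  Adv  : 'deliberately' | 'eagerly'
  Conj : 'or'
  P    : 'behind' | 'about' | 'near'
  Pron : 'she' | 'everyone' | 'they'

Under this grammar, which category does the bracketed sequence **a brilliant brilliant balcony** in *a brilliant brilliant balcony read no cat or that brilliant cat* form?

S
  NP
    Det: a
    AP
      Adj: brilliant
      AP
        Adj: brilliant
    N: balcony
  VP
    V: read
    NP
      NP
        Det: no
        N: cat
      Conj: or
      NP
        Det: that
        AP
          Adj: brilliant
        N: cat
The span 'a brilliant brilliant balcony' is the NP node built by NP → Det AP N.

NP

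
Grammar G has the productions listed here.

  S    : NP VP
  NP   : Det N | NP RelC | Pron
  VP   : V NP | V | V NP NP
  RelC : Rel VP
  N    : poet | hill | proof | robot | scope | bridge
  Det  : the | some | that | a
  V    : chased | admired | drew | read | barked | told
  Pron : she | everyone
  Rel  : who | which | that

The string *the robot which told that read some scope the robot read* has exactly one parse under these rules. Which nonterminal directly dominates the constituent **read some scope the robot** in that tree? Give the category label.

RelC

S
  NP
    NP
      NP
        Det: the
        N: robot
      RelC
        Rel: which
        VP
          V: told
    RelC
      Rel: that
      VP
        V: read
        NP
          Det: some
          N: scope
        NP
          Det: the
          N: robot
  VP
    V: read
The span 'read some scope the robot' is the VP node built by VP → V NP NP.
Its mother is the RelC built by RelC → Rel VP.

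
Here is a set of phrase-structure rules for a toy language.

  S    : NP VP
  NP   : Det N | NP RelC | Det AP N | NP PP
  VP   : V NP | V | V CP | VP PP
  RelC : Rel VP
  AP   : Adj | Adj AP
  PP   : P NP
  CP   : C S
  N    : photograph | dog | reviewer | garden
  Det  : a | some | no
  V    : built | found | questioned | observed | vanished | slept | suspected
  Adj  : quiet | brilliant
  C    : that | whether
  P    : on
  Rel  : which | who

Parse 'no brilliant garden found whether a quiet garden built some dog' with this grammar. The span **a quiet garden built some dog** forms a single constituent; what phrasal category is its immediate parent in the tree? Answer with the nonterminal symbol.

[S [NP [Det no] [AP [Adj brilliant]] [N garden]] [VP [V found] [CP [C whether] [S [NP [Det a] [AP [Adj quiet]] [N garden]] [VP [V built] [NP [Det some] [N dog]]]]]]]
The span 'a quiet garden built some dog' is the S node built by S → NP VP.
Its mother is the CP built by CP → C S.

CP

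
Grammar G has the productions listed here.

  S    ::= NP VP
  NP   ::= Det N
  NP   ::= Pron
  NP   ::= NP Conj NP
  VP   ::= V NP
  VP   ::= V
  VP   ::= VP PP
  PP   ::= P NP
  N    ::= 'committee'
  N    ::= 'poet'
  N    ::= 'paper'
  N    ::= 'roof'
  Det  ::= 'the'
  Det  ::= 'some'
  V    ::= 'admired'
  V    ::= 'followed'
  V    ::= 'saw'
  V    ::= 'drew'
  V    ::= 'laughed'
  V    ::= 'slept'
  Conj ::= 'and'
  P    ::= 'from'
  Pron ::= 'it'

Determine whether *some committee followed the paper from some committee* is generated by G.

Grammatical

S
  NP
    Det: some
    N: committee
  VP
    VP
      V: followed
      NP
        Det: the
        N: paper
    PP
      P: from
      NP
        Det: some
        N: committee
The bracketing above is licensed at every node by one of the given productions, with S at the root.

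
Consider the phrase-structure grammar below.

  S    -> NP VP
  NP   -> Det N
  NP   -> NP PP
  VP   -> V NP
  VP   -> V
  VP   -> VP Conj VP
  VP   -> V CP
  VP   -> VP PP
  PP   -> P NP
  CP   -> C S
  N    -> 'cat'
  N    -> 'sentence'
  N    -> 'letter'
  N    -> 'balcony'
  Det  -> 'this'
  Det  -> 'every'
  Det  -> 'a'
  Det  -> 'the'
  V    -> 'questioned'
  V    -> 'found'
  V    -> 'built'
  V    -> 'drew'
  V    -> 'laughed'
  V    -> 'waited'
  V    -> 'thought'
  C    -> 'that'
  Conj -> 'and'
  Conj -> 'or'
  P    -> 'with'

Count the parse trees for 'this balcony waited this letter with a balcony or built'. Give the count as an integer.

The two bracketings:
[S [NP [Det this] [N balcony]] [VP [VP [V waited] [NP [NP [Det this] [N letter]] [PP [P with] [NP [Det a] [N balcony]]]]] [Conj or] [VP [V built]]]]
[S [NP [Det this] [N balcony]] [VP [VP [VP [V waited] [NP [Det this] [N letter]]] [PP [P with] [NP [Det a] [N balcony]]]] [Conj or] [VP [V built]]]]
The difference turns on whether NP → NP PP is used at the relevant span, versus an alternative expansion of NP.

2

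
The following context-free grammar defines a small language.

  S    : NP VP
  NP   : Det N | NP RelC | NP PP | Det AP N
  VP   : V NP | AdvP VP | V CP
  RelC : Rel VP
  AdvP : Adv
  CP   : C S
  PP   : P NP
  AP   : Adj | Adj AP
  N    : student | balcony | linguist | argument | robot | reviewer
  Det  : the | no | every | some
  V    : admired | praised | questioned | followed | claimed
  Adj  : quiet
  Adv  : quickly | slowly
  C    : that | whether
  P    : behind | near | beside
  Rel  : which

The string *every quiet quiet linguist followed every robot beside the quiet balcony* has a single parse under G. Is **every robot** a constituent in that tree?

Yes

[S [NP [Det every] [AP [Adj quiet] [AP [Adj quiet]]] [N linguist]] [VP [V followed] [NP [NP [Det every] [N robot]] [PP [P beside] [NP [Det the] [AP [Adj quiet]] [N balcony]]]]]]
The words 'every robot' are exhaustively dominated by a single NP node (built by NP → Det N), so they form a constituent.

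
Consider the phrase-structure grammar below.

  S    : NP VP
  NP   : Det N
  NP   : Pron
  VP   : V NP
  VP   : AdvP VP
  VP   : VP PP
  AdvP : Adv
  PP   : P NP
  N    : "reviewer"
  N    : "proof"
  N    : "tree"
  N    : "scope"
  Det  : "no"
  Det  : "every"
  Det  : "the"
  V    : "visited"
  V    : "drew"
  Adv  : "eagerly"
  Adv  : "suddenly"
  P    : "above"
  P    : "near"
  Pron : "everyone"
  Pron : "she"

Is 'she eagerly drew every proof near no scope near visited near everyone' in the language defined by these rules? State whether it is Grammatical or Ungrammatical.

Ungrammatical

A P word can never sit immediately before a V word in any string this grammar generates, so the substring 'near visited' rules out a derivation.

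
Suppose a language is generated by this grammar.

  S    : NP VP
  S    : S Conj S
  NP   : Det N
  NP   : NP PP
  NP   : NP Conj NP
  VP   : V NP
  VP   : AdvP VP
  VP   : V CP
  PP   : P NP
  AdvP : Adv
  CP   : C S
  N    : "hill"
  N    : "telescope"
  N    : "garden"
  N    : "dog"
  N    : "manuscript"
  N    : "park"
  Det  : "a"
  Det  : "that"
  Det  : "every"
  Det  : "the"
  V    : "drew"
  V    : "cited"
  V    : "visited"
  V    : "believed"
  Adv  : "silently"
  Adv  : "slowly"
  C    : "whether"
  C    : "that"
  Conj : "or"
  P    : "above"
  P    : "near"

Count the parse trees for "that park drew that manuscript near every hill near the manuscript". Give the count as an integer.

The two bracketings:
[S [NP [Det that] [N park]] [VP [V drew] [NP [NP [Det that] [N manuscript]] [PP [P near] [NP [NP [Det every] [N hill]] [PP [P near] [NP [Det the] [N manuscript]]]]]]]]
[S [NP [Det that] [N park]] [VP [V drew] [NP [NP [NP [Det that] [N manuscript]] [PP [P near] [NP [Det every] [N hill]]]] [PP [P near] [NP [Det the] [N manuscript]]]]]]
The trees differ in how a recursive rule is bracketed over the same span.

2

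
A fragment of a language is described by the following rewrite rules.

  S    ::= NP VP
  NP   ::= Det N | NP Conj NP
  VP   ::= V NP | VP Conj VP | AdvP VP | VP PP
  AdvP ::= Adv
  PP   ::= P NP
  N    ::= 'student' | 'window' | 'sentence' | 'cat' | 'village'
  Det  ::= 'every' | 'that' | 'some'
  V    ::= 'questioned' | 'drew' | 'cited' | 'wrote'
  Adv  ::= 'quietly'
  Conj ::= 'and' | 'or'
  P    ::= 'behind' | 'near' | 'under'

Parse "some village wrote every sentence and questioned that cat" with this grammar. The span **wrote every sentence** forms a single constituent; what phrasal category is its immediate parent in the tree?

VP

[S [NP [Det some] [N village]] [VP [VP [V wrote] [NP [Det every] [N sentence]]] [Conj and] [VP [V questioned] [NP [Det that] [N cat]]]]]
The span 'wrote every sentence' is the VP node built by VP → V NP.
Its mother is the VP built by VP → VP Conj VP.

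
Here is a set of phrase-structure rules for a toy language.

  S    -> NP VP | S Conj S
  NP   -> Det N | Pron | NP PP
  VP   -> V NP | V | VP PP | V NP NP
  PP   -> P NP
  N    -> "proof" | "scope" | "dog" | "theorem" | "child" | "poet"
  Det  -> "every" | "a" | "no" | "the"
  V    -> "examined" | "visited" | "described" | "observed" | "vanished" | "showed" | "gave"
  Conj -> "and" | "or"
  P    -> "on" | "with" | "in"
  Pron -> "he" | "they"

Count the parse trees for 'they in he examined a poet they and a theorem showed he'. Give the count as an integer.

1

[S [S [NP [NP [Pron they]] [PP [P in] [NP [Pron he]]]] [VP [V examined] [NP [Det a] [N poet]] [NP [Pron they]]]] [Conj and] [S [NP [Det a] [N theorem]] [VP [V showed] [NP [Pron he]]]]]
No rule offers an alternative attachment or grouping for any span, so this is the only derivation.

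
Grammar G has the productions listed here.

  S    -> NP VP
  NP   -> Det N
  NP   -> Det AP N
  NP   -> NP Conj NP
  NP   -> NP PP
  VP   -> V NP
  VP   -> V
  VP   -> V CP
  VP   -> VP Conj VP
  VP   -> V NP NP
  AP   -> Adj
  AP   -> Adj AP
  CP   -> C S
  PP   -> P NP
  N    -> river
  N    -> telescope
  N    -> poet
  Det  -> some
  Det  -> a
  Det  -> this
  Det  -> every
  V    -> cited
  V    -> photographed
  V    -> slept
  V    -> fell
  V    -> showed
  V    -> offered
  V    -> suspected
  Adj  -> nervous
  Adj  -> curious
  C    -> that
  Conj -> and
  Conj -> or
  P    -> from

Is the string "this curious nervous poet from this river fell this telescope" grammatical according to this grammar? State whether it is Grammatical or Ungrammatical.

Grammatical

S
  NP
    NP
      Det: this
      AP
        Adj: curious
        AP
          Adj: nervous
      N: poet
    PP
      P: from
      NP
        Det: this
        N: river
  VP
    V: fell
    NP
      Det: this
      N: telescope
Every word is introduced by a lexical rule and the phrasal rules combine the resulting categories into a single S.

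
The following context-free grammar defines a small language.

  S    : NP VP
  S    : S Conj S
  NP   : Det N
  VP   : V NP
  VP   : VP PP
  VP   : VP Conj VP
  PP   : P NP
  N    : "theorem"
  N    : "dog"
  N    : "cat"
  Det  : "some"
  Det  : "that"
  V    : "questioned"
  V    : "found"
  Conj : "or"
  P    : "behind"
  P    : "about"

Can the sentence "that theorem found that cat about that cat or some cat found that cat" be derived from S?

Grammatical

[S [S [NP [Det that] [N theorem]] [VP [VP [V found] [NP [Det that] [N cat]]] [PP [P about] [NP [Det that] [N cat]]]]] [Conj or] [S [NP [Det some] [N cat]] [VP [V found] [NP [Det that] [N cat]]]]]
Each bracket corresponds to one application of a listed rule, so the string is derivable from S.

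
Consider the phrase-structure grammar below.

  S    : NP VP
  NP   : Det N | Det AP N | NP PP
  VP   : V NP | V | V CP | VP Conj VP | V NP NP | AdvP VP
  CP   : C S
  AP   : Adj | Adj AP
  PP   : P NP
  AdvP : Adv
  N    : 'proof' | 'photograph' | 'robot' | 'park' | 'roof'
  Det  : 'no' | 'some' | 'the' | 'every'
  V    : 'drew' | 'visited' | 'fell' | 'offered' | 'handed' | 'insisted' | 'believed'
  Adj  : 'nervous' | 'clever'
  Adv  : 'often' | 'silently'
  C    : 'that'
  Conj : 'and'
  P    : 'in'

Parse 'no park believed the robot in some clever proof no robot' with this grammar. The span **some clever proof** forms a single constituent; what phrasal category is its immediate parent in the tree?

PP

S
  NP
    Det: no
    N: park
  VP
    V: believed
    NP
      NP
        Det: the
        N: robot
      PP
        P: in
        NP
          Det: some
          AP
            Adj: clever
          N: proof
    NP
      Det: no
      N: robot
The span 'some clever proof' is the NP node built by NP → Det AP N.
Its mother is the PP built by PP → P NP.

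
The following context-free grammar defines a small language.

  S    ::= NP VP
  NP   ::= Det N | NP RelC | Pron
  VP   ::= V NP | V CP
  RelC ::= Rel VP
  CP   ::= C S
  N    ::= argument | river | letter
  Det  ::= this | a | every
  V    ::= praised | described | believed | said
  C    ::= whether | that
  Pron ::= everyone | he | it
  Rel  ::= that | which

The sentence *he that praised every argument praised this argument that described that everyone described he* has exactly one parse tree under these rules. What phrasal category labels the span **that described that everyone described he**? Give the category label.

RelC

[S [NP [NP [Pron he]] [RelC [Rel that] [VP [V praised] [NP [Det every] [N argument]]]]] [VP [V praised] [NP [NP [Det this] [N argument]] [RelC [Rel that] [VP [V described] [CP [C that] [S [NP [Pron everyone]] [VP [V described] [NP [Pron he]]]]]]]]]]
The span 'that described that everyone described he' is the RelC node built by RelC → Rel VP.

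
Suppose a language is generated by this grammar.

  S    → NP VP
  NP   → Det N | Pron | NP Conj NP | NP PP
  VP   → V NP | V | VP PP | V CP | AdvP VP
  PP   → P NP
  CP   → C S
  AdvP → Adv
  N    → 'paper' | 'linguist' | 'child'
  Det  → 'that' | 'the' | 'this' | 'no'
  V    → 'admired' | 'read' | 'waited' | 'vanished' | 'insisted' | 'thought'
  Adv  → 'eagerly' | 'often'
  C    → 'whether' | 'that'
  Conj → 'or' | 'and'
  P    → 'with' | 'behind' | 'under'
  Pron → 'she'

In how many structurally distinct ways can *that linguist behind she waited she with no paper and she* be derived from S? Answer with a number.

3

Two of the 3 distinct bracketings:
[S [NP [NP [Det that] [N linguist]] [PP [P behind] [NP [Pron she]]]] [VP [V waited] [NP [NP [NP [Pron she]] [PP [P with] [NP [Det no] [N paper]]]] [Conj and] [NP [Pron she]]]]]
[S [NP [NP [Det that] [N linguist]] [PP [P behind] [NP [Pron she]]]] [VP [V waited] [NP [NP [Pron she]] [PP [P with] [NP [NP [Det no] [N paper]] [Conj and] [NP [Pron she]]]]]]]
The trees differ in how a recursive rule is bracketed over the same span.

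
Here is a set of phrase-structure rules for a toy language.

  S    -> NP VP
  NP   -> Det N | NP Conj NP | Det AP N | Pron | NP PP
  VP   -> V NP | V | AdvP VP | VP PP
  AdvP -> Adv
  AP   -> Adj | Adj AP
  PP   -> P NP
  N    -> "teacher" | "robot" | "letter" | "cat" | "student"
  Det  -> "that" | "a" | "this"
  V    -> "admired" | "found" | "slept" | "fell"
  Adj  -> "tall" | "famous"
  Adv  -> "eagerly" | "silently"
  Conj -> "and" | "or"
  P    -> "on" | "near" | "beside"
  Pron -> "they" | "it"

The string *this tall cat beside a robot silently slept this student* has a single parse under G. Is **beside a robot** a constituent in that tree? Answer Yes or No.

[S [NP [NP [Det this] [AP [Adj tall]] [N cat]] [PP [P beside] [NP [Det a] [N robot]]]] [VP [AdvP [Adv silently]] [VP [V slept] [NP [Det this] [N student]]]]]
The words 'beside a robot' are exhaustively dominated by a single PP node (built by PP → P NP), so they form a constituent.

Yes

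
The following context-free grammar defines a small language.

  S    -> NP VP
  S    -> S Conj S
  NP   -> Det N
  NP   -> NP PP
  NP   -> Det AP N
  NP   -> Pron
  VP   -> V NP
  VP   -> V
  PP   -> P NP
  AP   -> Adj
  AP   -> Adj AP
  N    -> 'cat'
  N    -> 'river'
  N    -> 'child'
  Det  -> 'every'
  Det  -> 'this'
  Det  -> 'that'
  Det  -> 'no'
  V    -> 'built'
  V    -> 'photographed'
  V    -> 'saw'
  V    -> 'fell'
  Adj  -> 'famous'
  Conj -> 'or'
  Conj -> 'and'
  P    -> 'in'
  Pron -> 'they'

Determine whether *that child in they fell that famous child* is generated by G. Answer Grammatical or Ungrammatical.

Grammatical

S
  NP
    NP
      Det: that
      N: child
    PP
      P: in
      NP
        Pron: they
  VP
    V: fell
    NP
      Det: that
      AP
        Adj: famous
      N: child
Each bracket corresponds to one application of a listed rule, so the string is derivable from S.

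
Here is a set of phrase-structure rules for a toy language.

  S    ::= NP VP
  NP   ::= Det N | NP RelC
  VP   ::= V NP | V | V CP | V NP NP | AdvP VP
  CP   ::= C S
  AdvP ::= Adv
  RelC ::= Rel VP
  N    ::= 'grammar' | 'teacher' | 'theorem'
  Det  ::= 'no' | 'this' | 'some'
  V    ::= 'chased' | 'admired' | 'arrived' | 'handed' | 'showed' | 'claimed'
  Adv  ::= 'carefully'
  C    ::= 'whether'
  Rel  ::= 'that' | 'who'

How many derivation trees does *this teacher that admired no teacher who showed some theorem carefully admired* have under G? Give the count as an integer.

3

Two of the 3 distinct bracketings:
[S [NP [NP [Det this] [N teacher]] [RelC [Rel that] [VP [V admired] [NP [NP [Det no] [N teacher]] [RelC [Rel who] [VP [V showed] [NP [Det some] [N theorem]]]]]]]] [VP [AdvP [Adv carefully]] [VP [V admired]]]]
[S [NP [NP [Det this] [N teacher]] [RelC [Rel that] [VP [V admired] [NP [NP [Det no] [N teacher]] [RelC [Rel who] [VP [V showed]]]] [NP [Det some] [N theorem]]]]] [VP [AdvP [Adv carefully]] [VP [V admired]]]]
The difference turns on whether VP → V NP is used at the relevant span, versus an alternative expansion of VP.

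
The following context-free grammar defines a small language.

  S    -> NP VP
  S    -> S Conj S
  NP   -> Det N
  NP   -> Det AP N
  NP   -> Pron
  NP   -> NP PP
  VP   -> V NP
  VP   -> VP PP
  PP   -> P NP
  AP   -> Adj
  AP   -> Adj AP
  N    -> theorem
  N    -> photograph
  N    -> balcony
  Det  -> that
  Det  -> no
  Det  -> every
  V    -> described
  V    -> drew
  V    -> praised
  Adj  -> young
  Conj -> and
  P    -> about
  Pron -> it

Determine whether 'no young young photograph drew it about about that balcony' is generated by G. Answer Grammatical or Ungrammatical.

A P word can never sit immediately before a P word in any string this grammar generates, so the substring 'about about' rules out a derivation.

Ungrammatical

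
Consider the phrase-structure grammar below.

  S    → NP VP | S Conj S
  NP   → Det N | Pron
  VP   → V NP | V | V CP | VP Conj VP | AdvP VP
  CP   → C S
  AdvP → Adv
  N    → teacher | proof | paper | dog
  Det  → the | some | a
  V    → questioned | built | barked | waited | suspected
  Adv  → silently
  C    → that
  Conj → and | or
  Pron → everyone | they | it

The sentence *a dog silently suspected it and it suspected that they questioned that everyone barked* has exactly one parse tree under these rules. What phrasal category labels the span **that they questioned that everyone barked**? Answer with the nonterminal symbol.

[S [S [NP [Det a] [N dog]] [VP [AdvP [Adv silently]] [VP [V suspected] [NP [Pron it]]]]] [Conj and] [S [NP [Pron it]] [VP [V suspected] [CP [C that] [S [NP [Pron they]] [VP [V questioned] [CP [C that] [S [NP [Pron everyone]] [VP [V barked]]]]]]]]]]
The span 'that they questioned that everyone barked' is the CP node built by CP → C S.

CP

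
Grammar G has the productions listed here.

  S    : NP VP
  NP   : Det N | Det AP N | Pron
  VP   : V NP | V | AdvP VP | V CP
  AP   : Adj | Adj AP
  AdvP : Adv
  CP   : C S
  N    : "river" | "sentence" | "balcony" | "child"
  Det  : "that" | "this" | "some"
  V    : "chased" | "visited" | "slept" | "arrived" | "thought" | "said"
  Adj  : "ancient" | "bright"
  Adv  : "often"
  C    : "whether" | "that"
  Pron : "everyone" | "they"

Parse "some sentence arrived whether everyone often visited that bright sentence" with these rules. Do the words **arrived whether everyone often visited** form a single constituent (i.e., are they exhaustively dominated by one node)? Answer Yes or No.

No

[S [NP [Det some] [N sentence]] [VP [V arrived] [CP [C whether] [S [NP [Pron everyone]] [VP [AdvP [Adv often]] [VP [V visited] [NP [Det that] [AP [Adj bright]] [N sentence]]]]]]]]
The smallest constituent containing 'arrived whether everyone often visited' is the VP spanning 'arrived whether everyone often visited that bright sentence'; no single node in the tree dominates exactly the given words.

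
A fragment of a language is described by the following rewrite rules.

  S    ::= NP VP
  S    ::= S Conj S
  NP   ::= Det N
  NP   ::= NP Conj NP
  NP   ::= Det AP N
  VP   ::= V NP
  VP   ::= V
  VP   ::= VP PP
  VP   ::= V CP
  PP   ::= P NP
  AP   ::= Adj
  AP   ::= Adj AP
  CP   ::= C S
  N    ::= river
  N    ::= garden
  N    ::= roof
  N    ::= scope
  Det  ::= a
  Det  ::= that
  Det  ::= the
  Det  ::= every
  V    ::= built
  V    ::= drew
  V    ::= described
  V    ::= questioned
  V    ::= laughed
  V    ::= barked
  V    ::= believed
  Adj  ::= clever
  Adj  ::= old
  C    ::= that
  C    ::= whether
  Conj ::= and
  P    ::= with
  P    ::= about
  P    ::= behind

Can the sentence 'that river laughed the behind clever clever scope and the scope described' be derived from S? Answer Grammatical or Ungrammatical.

A Det word can never sit immediately before a P word in any string this grammar generates, so the substring 'the behind' rules out a derivation.

Ungrammatical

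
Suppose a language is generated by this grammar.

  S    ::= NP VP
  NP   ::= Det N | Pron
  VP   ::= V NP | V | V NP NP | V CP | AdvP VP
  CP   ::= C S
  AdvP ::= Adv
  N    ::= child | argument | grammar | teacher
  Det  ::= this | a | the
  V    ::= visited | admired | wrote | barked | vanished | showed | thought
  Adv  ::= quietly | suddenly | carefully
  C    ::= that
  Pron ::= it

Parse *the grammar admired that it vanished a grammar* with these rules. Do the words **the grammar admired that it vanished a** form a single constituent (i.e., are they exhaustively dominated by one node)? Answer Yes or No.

No

[S [NP [Det the] [N grammar]] [VP [V admired] [CP [C that] [S [NP [Pron it]] [VP [V vanished] [NP [Det a] [N grammar]]]]]]]
The smallest constituent containing 'the grammar admired that it vanished a' is the S spanning 'the grammar admired that it vanished a grammar'; no single node in the tree dominates exactly the given words.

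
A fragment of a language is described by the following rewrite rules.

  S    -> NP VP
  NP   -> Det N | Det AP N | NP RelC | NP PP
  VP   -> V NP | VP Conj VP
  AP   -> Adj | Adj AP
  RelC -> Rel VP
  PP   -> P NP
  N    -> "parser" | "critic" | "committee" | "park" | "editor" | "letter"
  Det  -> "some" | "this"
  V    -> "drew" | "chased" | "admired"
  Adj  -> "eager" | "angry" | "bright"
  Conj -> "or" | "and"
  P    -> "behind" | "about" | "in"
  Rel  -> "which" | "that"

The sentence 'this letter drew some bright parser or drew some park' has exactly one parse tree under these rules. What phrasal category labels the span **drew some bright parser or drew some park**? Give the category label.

VP

[S [NP [Det this] [N letter]] [VP [VP [V drew] [NP [Det some] [AP [Adj bright]] [N parser]]] [Conj or] [VP [V drew] [NP [Det some] [N park]]]]]
The span 'drew some bright parser or drew some park' is the VP node built by VP → VP Conj VP.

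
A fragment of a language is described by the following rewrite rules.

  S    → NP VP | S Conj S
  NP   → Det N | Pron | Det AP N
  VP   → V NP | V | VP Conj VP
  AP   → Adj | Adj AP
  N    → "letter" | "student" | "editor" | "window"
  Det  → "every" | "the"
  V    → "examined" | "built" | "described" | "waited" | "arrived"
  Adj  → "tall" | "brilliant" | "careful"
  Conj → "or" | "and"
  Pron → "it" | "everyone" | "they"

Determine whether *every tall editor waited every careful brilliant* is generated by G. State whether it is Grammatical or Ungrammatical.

Ungrammatical

For S → NP VP, the only prefix that parses as NP is 'every tall editor', but the remainder 'waited every careful brilliant' is not a VP under these rules. The alternative S rule S → S Conj S likewise has no satisfying split.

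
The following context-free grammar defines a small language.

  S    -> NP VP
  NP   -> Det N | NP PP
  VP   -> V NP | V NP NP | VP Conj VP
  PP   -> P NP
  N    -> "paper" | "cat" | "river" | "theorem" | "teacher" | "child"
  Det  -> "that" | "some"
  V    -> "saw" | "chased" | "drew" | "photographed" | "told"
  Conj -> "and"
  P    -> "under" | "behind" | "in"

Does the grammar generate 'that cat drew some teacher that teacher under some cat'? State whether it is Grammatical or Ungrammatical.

Grammatical

S
  NP
    Det: that
    N: cat
  VP
    V: drew
    NP
      Det: some
      N: teacher
    NP
      NP
        Det: that
        N: teacher
      PP
        P: under
        NP
          Det: some
          N: cat
Every word is introduced by a lexical rule and the phrasal rules combine the resulting categories into a single S.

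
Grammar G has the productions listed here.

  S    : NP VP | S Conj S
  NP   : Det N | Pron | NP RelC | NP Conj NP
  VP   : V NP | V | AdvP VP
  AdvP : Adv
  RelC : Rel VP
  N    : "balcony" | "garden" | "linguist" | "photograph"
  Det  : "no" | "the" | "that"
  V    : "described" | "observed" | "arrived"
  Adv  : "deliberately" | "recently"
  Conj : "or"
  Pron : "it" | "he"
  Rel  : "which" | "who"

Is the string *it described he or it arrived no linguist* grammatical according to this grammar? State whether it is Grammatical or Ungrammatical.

Grammatical

S
  S
    NP
      Pron: it
    VP
      V: described
      NP
        Pron: he
  Conj: or
  S
    NP
      Pron: it
    VP
      V: arrived
      NP
        Det: no
        N: linguist
Each bracket corresponds to one application of a listed rule, so the string is derivable from S.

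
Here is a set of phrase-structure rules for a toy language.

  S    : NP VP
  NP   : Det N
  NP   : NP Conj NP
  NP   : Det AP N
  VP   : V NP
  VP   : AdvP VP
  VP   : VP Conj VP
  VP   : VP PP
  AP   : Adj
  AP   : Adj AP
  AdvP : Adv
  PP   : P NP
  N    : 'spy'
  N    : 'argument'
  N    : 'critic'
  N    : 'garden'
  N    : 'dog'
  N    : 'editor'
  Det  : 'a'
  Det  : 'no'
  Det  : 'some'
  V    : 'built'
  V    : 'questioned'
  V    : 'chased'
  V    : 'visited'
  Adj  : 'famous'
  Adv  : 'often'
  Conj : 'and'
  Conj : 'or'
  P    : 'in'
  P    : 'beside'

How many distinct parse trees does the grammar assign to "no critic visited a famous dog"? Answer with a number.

1

[S [NP [Det no] [N critic]] [VP [V visited] [NP [Det a] [AP [Adj famous]] [N dog]]]]
No rule offers an alternative attachment or grouping for any span, so this is the only derivation.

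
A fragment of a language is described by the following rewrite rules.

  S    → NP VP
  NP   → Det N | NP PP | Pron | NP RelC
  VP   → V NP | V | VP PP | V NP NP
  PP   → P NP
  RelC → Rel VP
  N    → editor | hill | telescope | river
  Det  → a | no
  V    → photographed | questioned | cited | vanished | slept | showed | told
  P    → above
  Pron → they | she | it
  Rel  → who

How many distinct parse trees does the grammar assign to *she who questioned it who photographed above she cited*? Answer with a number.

6

Two of the 6 distinct bracketings:
[S [NP [NP [NP [Pron she]] [RelC [Rel who] [VP [V questioned] [NP [NP [Pron it]] [RelC [Rel who] [VP [V photographed]]]]]]] [PP [P above] [NP [Pron she]]]] [VP [V cited]]]
[S [NP [NP [NP [NP [Pron she]] [RelC [Rel who] [VP [V questioned] [NP [Pron it]]]]] [RelC [Rel who] [VP [V photographed]]]] [PP [P above] [NP [Pron she]]]] [VP [V cited]]]
The trees differ in how a recursive rule is bracketed over the same span.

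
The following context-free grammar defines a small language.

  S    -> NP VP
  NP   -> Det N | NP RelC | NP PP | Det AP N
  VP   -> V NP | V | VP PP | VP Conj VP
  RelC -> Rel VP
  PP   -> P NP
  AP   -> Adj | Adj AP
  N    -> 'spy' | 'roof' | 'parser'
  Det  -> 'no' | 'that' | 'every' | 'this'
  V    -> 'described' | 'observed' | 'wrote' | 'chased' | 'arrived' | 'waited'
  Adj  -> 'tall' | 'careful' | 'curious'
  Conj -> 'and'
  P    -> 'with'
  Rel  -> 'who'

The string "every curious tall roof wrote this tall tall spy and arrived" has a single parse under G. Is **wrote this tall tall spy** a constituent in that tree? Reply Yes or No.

Yes

[S [NP [Det every] [AP [Adj curious] [AP [Adj tall]]] [N roof]] [VP [VP [V wrote] [NP [Det this] [AP [Adj tall] [AP [Adj tall]]] [N spy]]] [Conj and] [VP [V arrived]]]]
The words 'wrote this tall tall spy' are exhaustively dominated by a single VP node (built by VP → V NP), so they form a constituent.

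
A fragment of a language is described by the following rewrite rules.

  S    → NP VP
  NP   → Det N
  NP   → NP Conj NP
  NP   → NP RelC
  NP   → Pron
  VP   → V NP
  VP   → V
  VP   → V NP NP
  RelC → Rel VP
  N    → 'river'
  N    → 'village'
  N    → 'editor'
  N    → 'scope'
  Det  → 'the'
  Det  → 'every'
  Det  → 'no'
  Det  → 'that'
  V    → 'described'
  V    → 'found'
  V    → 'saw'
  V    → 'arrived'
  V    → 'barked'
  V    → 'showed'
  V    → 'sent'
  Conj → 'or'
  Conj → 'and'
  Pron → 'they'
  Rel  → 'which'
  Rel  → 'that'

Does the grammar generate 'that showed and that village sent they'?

For S → NP VP, no prefix of the string parses as an NP.

Ungrammatical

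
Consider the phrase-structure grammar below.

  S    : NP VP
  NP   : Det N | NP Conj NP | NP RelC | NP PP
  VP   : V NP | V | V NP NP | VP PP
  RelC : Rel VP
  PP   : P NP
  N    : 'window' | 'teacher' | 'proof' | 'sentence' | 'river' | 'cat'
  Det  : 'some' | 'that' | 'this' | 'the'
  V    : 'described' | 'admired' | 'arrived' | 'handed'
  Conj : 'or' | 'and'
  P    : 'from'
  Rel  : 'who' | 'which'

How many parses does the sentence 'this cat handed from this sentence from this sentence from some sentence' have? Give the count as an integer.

5

Two of the 5 distinct bracketings:
[S [NP [Det this] [N cat]] [VP [VP [V handed]] [PP [P from] [NP [NP [Det this] [N sentence]] [PP [P from] [NP [NP [Det this] [N sentence]] [PP [P from] [NP [Det some] [N sentence]]]]]]]]]
[S [NP [Det this] [N cat]] [VP [VP [V handed]] [PP [P from] [NP [NP [NP [Det this] [N sentence]] [PP [P from] [NP [Det this] [N sentence]]]] [PP [P from] [NP [Det some] [N sentence]]]]]]]
The trees differ in how a recursive rule is bracketed over the same span.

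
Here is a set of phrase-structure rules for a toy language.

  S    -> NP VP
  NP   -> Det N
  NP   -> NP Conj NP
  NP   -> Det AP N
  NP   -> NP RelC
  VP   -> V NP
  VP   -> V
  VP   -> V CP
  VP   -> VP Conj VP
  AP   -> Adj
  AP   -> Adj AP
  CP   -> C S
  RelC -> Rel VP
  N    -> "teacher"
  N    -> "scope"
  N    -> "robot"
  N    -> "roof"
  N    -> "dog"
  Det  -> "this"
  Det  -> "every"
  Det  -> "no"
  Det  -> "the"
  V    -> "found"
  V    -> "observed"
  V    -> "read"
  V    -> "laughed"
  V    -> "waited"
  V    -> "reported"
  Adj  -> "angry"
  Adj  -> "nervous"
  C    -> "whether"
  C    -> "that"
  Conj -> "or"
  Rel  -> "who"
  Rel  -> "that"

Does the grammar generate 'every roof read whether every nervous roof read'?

[S [NP [Det every] [N roof]] [VP [V read] [CP [C whether] [S [NP [Det every] [AP [Adj nervous]] [N roof]] [VP [V read]]]]]]
The bracketing above is licensed at every node by one of the given productions, with S at the root.

Grammatical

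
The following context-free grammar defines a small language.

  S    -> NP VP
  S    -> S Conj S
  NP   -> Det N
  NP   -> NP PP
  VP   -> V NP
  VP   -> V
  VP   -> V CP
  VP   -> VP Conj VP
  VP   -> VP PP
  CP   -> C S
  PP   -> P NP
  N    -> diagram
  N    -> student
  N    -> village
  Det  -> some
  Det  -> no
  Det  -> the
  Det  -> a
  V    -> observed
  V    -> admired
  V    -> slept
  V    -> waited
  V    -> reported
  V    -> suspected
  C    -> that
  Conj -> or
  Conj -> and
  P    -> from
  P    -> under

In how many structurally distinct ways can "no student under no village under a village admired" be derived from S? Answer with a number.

2

The two bracketings:
[S [NP [NP [Det no] [N student]] [PP [P under] [NP [NP [Det no] [N village]] [PP [P under] [NP [Det a] [N village]]]]]] [VP [V admired]]]
[S [NP [NP [NP [Det no] [N student]] [PP [P under] [NP [Det no] [N village]]]] [PP [P under] [NP [Det a] [N village]]]] [VP [V admired]]]
The trees differ in how a recursive rule is bracketed over the same span.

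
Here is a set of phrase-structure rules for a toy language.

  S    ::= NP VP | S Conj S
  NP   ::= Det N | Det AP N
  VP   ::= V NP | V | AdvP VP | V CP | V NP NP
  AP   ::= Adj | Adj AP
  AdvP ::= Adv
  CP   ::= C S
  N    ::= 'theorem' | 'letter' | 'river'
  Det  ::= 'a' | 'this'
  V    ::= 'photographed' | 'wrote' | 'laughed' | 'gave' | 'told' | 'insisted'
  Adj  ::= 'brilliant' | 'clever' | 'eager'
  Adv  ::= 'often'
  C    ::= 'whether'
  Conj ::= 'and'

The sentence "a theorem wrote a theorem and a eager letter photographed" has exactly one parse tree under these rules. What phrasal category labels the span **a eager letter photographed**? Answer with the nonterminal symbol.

S

S
  S
    NP
      Det: a
      N: theorem
    VP
      V: wrote
      NP
        Det: a
        N: theorem
  Conj: and
  S
    NP
      Det: a
      AP
        Adj: eager
      N: letter
    VP
      V: photographed
The span 'a eager letter photographed' is the S node built by S → NP VP.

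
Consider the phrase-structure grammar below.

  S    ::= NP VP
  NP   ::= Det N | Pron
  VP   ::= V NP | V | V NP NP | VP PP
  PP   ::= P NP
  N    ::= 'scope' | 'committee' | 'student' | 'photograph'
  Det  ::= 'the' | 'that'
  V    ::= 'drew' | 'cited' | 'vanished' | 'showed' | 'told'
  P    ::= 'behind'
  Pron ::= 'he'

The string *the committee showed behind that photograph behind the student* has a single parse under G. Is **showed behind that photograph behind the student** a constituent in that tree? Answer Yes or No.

[S [NP [Det the] [N committee]] [VP [VP [VP [V showed]] [PP [P behind] [NP [Det that] [N photograph]]]] [PP [P behind] [NP [Det the] [N student]]]]]
The words 'showed behind that photograph behind the student' are exhaustively dominated by a single VP node (built by VP → VP PP), so they form a constituent.

Yes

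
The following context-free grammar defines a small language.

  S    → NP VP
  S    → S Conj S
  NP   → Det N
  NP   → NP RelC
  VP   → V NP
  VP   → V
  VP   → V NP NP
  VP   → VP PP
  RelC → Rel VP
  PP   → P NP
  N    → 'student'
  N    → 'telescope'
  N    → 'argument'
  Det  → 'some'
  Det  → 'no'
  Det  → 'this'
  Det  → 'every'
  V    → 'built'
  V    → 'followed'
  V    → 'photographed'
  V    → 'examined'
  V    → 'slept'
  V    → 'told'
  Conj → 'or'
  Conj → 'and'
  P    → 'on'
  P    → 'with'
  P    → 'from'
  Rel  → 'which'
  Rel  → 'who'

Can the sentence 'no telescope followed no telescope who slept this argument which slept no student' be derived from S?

Grammatical

S
  NP
    Det: no
    N: telescope
  VP
    V: followed
    NP
      NP
        Det: no
        N: telescope
      RelC
        Rel: who
        VP
          V: slept
          NP
            NP
              Det: this
              N: argument
            RelC
              Rel: which
              VP
                V: slept
                NP
                  Det: no
                  N: student
Each bracket corresponds to one application of a listed rule, so the string is derivable from S.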